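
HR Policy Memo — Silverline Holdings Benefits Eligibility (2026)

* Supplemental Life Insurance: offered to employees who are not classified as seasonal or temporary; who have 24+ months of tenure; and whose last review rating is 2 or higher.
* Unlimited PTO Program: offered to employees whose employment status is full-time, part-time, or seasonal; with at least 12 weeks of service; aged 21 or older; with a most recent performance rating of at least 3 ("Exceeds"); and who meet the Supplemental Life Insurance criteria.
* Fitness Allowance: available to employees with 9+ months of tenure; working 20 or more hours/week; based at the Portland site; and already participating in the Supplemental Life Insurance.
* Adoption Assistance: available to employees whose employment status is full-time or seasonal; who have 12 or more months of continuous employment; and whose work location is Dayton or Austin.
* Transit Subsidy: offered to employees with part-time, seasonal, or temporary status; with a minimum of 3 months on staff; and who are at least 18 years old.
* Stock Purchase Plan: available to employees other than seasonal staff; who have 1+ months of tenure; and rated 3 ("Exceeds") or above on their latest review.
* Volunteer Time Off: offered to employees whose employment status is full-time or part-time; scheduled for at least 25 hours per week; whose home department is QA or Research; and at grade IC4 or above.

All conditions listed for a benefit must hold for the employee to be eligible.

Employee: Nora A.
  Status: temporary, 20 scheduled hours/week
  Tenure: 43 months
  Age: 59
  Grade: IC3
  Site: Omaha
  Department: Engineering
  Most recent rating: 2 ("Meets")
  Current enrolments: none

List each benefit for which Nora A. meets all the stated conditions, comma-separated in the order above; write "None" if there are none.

Supplemental Life Insurance — status temporary ✗ (excluded) → not eligible.
Unlimited PTO Program — status temporary ✗ (requires full-time, part-time, or seasonal) → not eligible.
Fitness Allowance — service 43 months ≥ 9 months ✓; 20 hrs/wk ≥ 20 ✓; site Omaha ✗ (not Portland) → not eligible.
Adoption Assistance — status temporary ✗ (requires full-time or seasonal) → not eligible.
Transit Subsidy — status temporary ✓; service 43 months ≥ 3 months ✓; age 59 ≥ 18 ✓ → eligible.
Stock Purchase Plan — status temporary ✓ (not excluded); service 43 months ≥ 1 month ✓; rating 2 < 3 ✗ → not eligible.
Volunteer Time Off — status temporary ✗ (requires full-time or part-time) → not eligible.

Transit Subsidy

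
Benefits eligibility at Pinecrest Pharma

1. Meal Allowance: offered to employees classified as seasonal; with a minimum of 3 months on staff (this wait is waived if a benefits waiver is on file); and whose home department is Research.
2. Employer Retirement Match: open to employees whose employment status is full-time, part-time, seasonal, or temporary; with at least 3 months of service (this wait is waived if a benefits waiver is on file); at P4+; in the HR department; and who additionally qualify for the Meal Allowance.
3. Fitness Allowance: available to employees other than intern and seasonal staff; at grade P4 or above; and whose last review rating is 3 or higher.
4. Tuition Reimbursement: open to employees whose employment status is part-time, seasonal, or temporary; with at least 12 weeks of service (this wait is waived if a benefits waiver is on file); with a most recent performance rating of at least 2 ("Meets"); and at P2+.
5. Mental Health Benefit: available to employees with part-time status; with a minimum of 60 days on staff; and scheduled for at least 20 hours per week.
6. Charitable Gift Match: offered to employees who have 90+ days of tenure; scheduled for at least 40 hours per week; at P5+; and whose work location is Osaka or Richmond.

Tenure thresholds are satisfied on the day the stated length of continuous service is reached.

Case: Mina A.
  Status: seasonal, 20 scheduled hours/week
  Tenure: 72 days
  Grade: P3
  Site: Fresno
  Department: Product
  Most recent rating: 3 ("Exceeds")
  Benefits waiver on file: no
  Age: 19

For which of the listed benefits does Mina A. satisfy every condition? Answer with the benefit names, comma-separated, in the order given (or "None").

Meal Allowance — status seasonal ✓; no waiver, service 72 days < 3 months (≈90 days) ✗ → not eligible.
Employer Retirement Match — status seasonal ✓; no waiver, service 72 days < 3 months (≈90 days) ✗ → not eligible.
Fitness Allowance — status seasonal ✗ (excluded) → not eligible.
Tuition Reimbursement — status seasonal ✓; no waiver, service 72 days < 12 weeks (≈84 days) ✗ → not eligible.
Mental Health Benefit — status seasonal ✗ (requires part-time) → not eligible.
Charitable Gift Match — service 72 days < 90 days ✗ → not eligible.

None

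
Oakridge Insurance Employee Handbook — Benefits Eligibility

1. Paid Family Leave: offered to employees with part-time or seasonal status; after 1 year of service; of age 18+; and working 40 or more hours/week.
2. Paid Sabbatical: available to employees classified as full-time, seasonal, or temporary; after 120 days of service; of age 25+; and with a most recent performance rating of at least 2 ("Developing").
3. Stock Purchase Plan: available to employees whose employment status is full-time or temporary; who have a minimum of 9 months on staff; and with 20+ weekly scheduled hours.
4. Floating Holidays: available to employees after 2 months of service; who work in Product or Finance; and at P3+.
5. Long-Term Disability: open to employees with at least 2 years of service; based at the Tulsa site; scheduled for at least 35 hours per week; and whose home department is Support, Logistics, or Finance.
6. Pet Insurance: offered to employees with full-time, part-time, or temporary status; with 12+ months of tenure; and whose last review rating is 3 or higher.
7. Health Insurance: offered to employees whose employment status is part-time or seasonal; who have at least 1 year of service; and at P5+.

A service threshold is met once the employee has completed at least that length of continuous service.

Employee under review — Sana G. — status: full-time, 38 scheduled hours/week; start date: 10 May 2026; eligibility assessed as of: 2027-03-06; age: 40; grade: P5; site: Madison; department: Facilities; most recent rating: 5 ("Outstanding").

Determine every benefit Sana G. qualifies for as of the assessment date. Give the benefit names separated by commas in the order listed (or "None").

Service from 10 May 2026 to 2027-03-06: 300 days.
Paid Family Leave — status full-time ✗ (requires part-time or seasonal) → not eligible.
Paid Sabbatical — status full-time ✓; service 300 days ≥ 120 days ✓; age 40 ≥ 25 ✓; rating 5 ≥ 2 ✓ → eligible.
Stock Purchase Plan — status full-time ✓; service 300 days ≥ 9 months (≈270 days) ✓; 38 hrs/wk ≥ 20 ✓ → eligible.
Floating Holidays — service 300 days ≥ 2 months (≈60 days) ✓; dept Facilities ✗ → not eligible.
Long-Term Disability — service 300 days < 2 years (≈730 days) ✗ → not eligible.
Pet Insurance — status full-time ✓; service 300 days < 12 months (≈360 days) ✗ → not eligible.
Health Insurance — status full-time ✗ (requires part-time or seasonal) → not eligible.

Paid Sabbatical, Stock Purchase Plan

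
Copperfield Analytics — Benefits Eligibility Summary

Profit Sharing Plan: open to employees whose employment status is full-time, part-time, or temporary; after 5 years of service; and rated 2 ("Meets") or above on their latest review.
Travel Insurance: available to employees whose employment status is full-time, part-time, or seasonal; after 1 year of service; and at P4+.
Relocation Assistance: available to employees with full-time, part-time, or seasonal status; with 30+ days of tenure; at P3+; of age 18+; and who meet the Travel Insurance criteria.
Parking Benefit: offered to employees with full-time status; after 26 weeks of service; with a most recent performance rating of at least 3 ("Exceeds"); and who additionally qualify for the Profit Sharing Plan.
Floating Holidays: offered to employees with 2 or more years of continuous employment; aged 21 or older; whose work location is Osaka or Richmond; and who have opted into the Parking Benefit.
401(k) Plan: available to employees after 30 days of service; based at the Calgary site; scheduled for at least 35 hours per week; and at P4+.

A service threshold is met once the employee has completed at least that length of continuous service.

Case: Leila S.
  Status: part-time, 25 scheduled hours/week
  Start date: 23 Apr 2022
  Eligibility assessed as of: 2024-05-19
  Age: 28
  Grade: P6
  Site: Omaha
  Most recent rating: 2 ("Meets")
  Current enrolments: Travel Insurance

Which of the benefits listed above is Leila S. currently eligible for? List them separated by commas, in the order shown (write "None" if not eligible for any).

Service from 23 Apr 2022 to 2024-05-19: 757 days.
Profit Sharing Plan — status part-time ✓; service 757 days < 5 years (≈1825 days) ✗ → not eligible.
Travel Insurance — status part-time ✓; service 757 days ≥ 1 year (≈365 days) ✓; grade P6 ≥ P4 ✓ → eligible.
Relocation Assistance — status part-time ✓; service 757 days ≥ 30 days ✓; grade P6 ≥ P3 ✓; age 28 ≥ 18 ✓; eligible for Travel Insurance ✓ → eligible.
Parking Benefit — status part-time ✗ (requires full-time) → not eligible.
Floating Holidays — service 757 days ≥ 2 years (≈730 days) ✓; age 28 ≥ 21 ✓; site Omaha ✗ (not Osaka or Richmond) → not eligible.
401(k) Plan — service 757 days ≥ 30 days ✓; site Omaha ✗ (not Calgary) → not eligible.

Travel Insurance, Relocation Assistance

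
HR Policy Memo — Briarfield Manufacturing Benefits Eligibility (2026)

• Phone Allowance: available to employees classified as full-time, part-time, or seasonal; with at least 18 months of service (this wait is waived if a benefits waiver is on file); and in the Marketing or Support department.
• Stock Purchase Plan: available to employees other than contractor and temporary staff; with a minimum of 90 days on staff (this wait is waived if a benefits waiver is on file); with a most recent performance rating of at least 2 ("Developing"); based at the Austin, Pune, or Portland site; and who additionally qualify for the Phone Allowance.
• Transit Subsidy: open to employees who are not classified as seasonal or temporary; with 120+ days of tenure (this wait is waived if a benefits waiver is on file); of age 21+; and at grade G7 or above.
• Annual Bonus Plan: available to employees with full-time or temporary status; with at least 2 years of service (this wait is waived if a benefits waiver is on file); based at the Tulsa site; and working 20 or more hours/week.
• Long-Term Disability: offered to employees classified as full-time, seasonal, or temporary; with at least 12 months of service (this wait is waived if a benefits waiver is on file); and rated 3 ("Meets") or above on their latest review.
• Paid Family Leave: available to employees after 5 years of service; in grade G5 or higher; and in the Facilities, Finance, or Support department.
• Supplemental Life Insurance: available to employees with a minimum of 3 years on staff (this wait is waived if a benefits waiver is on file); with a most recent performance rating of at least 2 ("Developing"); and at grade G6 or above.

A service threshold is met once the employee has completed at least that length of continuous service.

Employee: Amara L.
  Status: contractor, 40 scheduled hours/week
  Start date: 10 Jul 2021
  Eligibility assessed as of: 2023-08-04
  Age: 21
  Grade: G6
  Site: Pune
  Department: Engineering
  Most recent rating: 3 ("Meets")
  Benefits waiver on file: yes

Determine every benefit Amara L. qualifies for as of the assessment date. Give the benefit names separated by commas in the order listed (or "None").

Supplemental Life Insurance

Service from 10 Jul 2021 to 2023-08-04: 755 days.
Phone Allowance — status contractor ✗ (requires full-time, part-time, or seasonal) → not eligible.
Stock Purchase Plan — status contractor ✗ (excluded) → not eligible.
Transit Subsidy — status contractor ✓ (not excluded); benefits waiver on file ✓; age 21 ≥ 21 ✓; grade G6 < G7 ✗ → not eligible.
Annual Bonus Plan — status contractor ✗ (requires full-time or temporary) → not eligible.
Long-Term Disability — status contractor ✗ (requires full-time, seasonal, or temporary) → not eligible.
Paid Family Leave — service 755 days < 5 years (≈1825 days) ✗ → not eligible.
Supplemental Life Insurance — benefits waiver on file ✓; rating 3 ≥ 2 ✓; grade G6 ≥ G6 ✓ → eligible.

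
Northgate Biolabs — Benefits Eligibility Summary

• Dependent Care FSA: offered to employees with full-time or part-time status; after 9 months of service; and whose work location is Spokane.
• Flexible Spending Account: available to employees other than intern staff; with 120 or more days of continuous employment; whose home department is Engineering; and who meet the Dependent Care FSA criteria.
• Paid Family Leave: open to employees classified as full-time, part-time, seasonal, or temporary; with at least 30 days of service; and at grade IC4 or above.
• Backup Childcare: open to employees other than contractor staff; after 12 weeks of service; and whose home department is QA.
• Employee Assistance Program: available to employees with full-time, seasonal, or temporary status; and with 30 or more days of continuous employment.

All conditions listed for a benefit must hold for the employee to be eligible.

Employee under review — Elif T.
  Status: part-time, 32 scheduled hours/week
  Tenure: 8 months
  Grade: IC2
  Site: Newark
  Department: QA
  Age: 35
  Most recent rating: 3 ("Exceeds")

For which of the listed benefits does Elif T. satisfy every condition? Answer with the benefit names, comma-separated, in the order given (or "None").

Backup Childcare

Dependent Care FSA — status part-time ✓; service 8 months < 9 months ✗ → not eligible.
Flexible Spending Account — status part-time ✓ (not excluded); service 8 months ≥ 120 days ✓; dept QA ✗ → not eligible.
Paid Family Leave — status part-time ✓; service 8 months ≥ 30 days ✓; grade IC2 < IC4 ✗ → not eligible.
Backup Childcare — status part-time ✓ (not excluded); service 8 months ≥ 12 weeks (≈84 days) ✓; dept QA ✓ → eligible.
Employee Assistance Program — status part-time ✗ (requires full-time, seasonal, or temporary) → not eligible.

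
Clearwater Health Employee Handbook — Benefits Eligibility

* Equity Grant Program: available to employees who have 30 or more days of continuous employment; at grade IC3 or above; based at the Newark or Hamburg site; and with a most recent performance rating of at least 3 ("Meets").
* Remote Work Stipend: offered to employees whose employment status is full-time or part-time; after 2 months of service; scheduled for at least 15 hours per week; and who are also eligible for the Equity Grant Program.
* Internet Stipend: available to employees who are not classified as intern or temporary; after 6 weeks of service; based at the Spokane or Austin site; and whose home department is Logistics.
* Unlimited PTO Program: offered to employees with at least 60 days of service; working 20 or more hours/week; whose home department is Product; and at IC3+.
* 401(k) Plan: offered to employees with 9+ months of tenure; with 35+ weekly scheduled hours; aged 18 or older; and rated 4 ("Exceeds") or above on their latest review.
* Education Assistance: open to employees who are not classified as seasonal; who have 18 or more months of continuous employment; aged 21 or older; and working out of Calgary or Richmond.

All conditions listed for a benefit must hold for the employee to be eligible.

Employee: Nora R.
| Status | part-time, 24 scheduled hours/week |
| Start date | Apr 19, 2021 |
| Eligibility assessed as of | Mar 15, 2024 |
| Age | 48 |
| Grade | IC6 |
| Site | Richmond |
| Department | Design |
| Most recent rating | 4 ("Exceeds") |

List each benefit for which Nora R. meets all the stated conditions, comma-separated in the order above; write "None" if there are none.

Service from Apr 19, 2021 to Mar 15, 2024: 1061 days.
Equity Grant Program — service 1061 days ≥ 30 days ✓; grade IC6 ≥ IC3 ✓; site Richmond ✗ (not Newark or Hamburg) → not eligible.
Remote Work Stipend — status part-time ✓; service 1061 days ≥ 2 months (≈60 days) ✓; 24 hrs/wk ≥ 15 ✓; not eligible for Equity Grant Program ✗ → not eligible.
Internet Stipend — status part-time ✓ (not excluded); service 1061 days ≥ 6 weeks (≈42 days) ✓; site Richmond ✗ (not Spokane or Austin) → not eligible.
Unlimited PTO Program — service 1061 days ≥ 60 days ✓; 24 hrs/wk ≥ 20 ✓; dept Design ✗ → not eligible.
401(k) Plan — service 1061 days ≥ 9 months (≈270 days) ✓; 24 hrs/wk < 35 ✗ → not eligible.
Education Assistance — status part-time ✓ (not excluded); service 1061 days ≥ 18 months (≈540 days) ✓; age 48 ≥ 21 ✓; site Richmond ✓ → eligible.

Education Assistance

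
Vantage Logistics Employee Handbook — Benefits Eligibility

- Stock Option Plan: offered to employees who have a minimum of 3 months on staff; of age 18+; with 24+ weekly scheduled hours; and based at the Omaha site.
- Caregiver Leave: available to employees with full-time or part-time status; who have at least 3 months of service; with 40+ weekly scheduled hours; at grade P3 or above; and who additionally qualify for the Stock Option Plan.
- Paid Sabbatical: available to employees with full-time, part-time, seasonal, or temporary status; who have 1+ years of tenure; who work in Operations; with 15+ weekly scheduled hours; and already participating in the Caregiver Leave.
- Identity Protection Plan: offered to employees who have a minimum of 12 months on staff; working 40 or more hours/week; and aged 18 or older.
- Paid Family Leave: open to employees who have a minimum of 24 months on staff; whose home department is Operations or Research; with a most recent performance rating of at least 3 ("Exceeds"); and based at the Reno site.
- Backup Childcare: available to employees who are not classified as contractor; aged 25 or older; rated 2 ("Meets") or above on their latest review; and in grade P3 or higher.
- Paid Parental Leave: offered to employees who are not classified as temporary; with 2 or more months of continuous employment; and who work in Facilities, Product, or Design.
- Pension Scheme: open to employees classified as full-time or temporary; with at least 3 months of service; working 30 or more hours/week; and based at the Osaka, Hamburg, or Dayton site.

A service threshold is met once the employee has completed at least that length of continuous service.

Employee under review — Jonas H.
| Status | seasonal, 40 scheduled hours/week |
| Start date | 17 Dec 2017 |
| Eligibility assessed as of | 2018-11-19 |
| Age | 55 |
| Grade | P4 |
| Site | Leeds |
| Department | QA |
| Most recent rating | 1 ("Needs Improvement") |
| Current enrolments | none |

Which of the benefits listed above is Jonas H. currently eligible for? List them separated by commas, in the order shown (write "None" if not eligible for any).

None

Service from 17 Dec 2017 to 2018-11-19: 337 days.
Stock Option Plan — service 337 days ≥ 3 months (≈90 days) ✓; age 55 ≥ 18 ✓; 40 hrs/wk ≥ 24 ✓; site Leeds ✗ (not Omaha) → not eligible.
Caregiver Leave — status seasonal ✗ (requires full-time or part-time) → not eligible.
Paid Sabbatical — status seasonal ✓; service 337 days < 1 year (≈365 days) ✗ → not eligible.
Identity Protection Plan — service 337 days < 12 months (≈360 days) ✗ → not eligible.
Paid Family Leave — service 337 days < 24 months (≈720 days) ✗ → not eligible.
Backup Childcare — status seasonal ✓ (not excluded); age 55 ≥ 25 ✓; rating 1 < 2 ✗ → not eligible.
Paid Parental Leave — status seasonal ✓ (not excluded); service 337 days ≥ 2 months (≈60 days) ✓; dept QA ✗ → not eligible.
Pension Scheme — status seasonal ✗ (requires full-time or temporary) → not eligible.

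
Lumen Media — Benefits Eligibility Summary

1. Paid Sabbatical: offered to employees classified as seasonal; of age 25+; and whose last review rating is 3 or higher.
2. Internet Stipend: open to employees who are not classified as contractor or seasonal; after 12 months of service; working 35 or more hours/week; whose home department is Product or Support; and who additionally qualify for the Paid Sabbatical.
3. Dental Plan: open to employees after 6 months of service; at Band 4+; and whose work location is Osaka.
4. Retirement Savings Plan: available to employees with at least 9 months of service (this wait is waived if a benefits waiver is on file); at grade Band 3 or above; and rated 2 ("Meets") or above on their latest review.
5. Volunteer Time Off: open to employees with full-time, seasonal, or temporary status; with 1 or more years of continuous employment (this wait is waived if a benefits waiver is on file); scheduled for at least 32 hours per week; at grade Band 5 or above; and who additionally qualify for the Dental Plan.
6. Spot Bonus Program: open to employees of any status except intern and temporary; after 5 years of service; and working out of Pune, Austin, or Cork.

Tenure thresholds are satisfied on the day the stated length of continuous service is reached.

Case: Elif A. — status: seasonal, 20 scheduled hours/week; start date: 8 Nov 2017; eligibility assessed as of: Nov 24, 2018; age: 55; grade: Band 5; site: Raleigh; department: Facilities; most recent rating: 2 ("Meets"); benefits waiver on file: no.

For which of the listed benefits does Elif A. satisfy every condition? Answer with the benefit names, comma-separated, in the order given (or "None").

Service from 8 Nov 2017 to Nov 24, 2018: 381 days.
Paid Sabbatical — status seasonal ✓; age 55 ≥ 25 ✓; rating 2 < 3 ✗ → not eligible.
Internet Stipend — status seasonal ✗ (excluded) → not eligible.
Dental Plan — service 381 days ≥ 6 months (≈180 days) ✓; grade Band 5 ≥ Band 4 ✓; site Raleigh ✗ (not Osaka) → not eligible.
Retirement Savings Plan — no waiver, service 381 days ≥ 9 months (≈270 days) ✓; grade Band 5 ≥ Band 3 ✓; rating 2 ≥ 2 ✓ → eligible.
Volunteer Time Off — status seasonal ✓; no waiver, service 381 days ≥ 1 year (≈365 days) ✓; 20 hrs/wk < 32 ✗ → not eligible.
Spot Bonus Program — status seasonal ✓ (not excluded); service 381 days < 5 years (≈1825 days) ✗ → not eligible.

Retirement Savings Plan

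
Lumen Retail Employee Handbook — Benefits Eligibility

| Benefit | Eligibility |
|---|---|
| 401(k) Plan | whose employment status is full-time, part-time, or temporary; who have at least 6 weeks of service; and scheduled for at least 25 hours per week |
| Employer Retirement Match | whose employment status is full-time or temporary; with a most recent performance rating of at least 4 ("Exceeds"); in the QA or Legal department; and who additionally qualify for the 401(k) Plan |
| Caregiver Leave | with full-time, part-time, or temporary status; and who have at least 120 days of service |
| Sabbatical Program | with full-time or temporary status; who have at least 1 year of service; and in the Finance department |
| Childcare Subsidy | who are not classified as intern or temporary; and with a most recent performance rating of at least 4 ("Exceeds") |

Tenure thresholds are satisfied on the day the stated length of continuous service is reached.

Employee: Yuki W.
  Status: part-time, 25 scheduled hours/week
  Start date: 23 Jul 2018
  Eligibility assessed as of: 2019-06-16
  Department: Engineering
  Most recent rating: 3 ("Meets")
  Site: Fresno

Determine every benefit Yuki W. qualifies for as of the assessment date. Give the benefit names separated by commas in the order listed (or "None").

401(k) Plan, Caregiver Leave

Service from 23 Jul 2018 to 2019-06-16: 328 days.
401(k) Plan — status part-time ✓; service 328 days ≥ 6 weeks (≈42 days) ✓; 25 hrs/wk ≥ 25 ✓ → eligible.
Employer Retirement Match — status part-time ✗ (requires full-time or temporary) → not eligible.
Caregiver Leave — status part-time ✓; service 328 days ≥ 120 days ✓ → eligible.
Sabbatical Program — status part-time ✗ (requires full-time or temporary) → not eligible.
Childcare Subsidy — status part-time ✓ (not excluded); rating 3 < 4 ✗ → not eligible.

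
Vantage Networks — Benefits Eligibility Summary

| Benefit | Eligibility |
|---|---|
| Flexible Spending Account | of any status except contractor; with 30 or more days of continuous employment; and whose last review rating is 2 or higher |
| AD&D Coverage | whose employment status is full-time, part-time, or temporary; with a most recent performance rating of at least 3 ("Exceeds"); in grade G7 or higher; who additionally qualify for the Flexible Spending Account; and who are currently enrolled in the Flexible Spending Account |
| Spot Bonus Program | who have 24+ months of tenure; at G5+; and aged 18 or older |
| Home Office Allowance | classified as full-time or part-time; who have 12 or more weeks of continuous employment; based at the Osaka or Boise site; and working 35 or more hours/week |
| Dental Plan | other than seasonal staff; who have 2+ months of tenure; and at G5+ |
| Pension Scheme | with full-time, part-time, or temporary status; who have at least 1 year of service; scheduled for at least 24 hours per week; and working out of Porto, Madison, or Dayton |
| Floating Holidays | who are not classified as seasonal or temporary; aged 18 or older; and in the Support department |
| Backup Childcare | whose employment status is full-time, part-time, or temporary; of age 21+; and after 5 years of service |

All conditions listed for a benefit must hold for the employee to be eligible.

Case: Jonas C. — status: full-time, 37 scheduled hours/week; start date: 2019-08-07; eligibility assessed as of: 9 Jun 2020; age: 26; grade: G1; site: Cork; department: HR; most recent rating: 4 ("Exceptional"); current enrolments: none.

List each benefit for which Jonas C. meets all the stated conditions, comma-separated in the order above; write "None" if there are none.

Flexible Spending Account

Service from 2019-08-07 to 9 Jun 2020: 307 days.
Flexible Spending Account — status full-time ✓ (not excluded); service 307 days ≥ 30 days ✓; rating 4 ≥ 2 ✓ → eligible.
AD&D Coverage — status full-time ✓; rating 4 ≥ 3 ✓; grade G1 < G7 ✗ → not eligible.
Spot Bonus Program — service 307 days < 24 months (≈720 days) ✗ → not eligible.
Home Office Allowance — status full-time ✓; service 307 days ≥ 12 weeks (≈84 days) ✓; site Cork ✗ (not Osaka or Boise) → not eligible.
Dental Plan — status full-time ✓ (not excluded); service 307 days ≥ 2 months (≈60 days) ✓; grade G1 < G5 ✗ → not eligible.
Pension Scheme — status full-time ✓; service 307 days < 1 year (≈365 days) ✗ → not eligible.
Floating Holidays — status full-time ✓ (not excluded); age 26 ≥ 18 ✓; dept HR ✗ → not eligible.
Backup Childcare — status full-time ✓; age 26 ≥ 21 ✓; service 307 days < 5 years (≈1825 days) ✗ → not eligible.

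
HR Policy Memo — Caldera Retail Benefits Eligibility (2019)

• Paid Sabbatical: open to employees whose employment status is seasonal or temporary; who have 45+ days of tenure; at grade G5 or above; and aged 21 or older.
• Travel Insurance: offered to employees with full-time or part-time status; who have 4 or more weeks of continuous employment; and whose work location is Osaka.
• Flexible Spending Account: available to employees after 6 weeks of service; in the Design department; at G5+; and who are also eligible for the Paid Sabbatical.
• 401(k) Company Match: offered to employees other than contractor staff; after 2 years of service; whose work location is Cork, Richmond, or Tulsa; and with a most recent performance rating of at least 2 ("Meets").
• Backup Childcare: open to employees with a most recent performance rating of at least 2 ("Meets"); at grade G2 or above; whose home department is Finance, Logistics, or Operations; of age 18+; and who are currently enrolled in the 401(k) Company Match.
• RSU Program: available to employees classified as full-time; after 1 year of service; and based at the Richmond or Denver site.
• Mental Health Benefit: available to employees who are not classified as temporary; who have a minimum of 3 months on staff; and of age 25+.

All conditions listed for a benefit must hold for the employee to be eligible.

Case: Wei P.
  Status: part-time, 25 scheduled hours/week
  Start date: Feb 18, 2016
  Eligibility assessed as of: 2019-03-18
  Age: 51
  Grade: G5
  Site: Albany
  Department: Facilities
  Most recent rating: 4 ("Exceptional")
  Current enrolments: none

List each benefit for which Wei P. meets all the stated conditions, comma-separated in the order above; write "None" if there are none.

Mental Health Benefit

Service from Feb 18, 2016 to 2019-03-18: 1124 days.
Paid Sabbatical — status part-time ✗ (requires seasonal or temporary) → not eligible.
Travel Insurance — status part-time ✓; service 1124 days ≥ 4 weeks (≈28 days) ✓; site Albany ✗ (not Osaka) → not eligible.
Flexible Spending Account — service 1124 days ≥ 6 weeks (≈42 days) ✓; dept Facilities ✗ → not eligible.
401(k) Company Match — status part-time ✓ (not excluded); service 1124 days ≥ 2 years (≈730 days) ✓; site Albany ✗ (not Cork, Richmond, or Tulsa) → not eligible.
Backup Childcare — rating 4 ≥ 2 ✓; grade G5 ≥ G2 ✓; dept Facilities ✗ → not eligible.
RSU Program — status part-time ✗ (requires full-time) → not eligible.
Mental Health Benefit — status part-time ✓ (not excluded); service 1124 days ≥ 3 months (≈90 days) ✓; age 51 ≥ 25 ✓ → eligible.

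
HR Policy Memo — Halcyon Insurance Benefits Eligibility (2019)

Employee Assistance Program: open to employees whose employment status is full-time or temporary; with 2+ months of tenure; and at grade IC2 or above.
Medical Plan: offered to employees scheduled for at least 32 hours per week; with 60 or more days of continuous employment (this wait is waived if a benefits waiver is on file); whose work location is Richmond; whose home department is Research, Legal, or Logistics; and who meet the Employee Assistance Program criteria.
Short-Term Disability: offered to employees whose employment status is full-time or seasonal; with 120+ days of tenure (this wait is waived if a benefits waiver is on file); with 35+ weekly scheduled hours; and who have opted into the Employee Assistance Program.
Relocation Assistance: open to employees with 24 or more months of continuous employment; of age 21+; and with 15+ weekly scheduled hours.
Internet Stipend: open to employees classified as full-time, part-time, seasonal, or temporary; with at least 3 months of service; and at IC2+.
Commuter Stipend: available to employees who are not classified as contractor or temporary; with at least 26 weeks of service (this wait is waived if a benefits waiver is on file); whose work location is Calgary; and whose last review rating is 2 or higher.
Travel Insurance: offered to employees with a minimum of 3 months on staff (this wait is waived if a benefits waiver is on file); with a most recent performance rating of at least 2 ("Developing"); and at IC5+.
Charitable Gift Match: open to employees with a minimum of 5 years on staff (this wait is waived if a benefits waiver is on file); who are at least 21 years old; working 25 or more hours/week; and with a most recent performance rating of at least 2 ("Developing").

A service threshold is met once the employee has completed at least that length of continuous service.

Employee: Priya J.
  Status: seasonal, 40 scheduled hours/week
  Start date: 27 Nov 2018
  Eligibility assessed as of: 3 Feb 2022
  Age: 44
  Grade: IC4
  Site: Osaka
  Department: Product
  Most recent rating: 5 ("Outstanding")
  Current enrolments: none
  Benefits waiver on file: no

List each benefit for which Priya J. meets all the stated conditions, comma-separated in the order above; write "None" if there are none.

Relocation Assistance, Internet Stipend

Service from 27 Nov 2018 to 3 Feb 2022: 1164 days.
Employee Assistance Program — status seasonal ✗ (requires full-time or temporary) → not eligible.
Medical Plan — 40 hrs/wk ≥ 32 ✓; no waiver, service 1164 days ≥ 60 days ✓; site Osaka ✗ (not Richmond) → not eligible.
Short-Term Disability — status seasonal ✓; no waiver, service 1164 days ≥ 120 days ✓; 40 hrs/wk ≥ 35 ✓; not enrolled in Employee Assistance Program ✗ → not eligible.
Relocation Assistance — service 1164 days ≥ 24 months (≈720 days) ✓; age 44 ≥ 21 ✓; 40 hrs/wk ≥ 15 ✓ → eligible.
Internet Stipend — status seasonal ✓; service 1164 days ≥ 3 months (≈90 days) ✓; grade IC4 ≥ IC2 ✓ → eligible.
Commuter Stipend — status seasonal ✓ (not excluded); no waiver, service 1164 days ≥ 26 weeks (≈182 days) ✓; site Osaka ✗ (not Calgary) → not eligible.
Travel Insurance — no waiver, service 1164 days ≥ 3 months (≈90 days) ✓; rating 5 ≥ 2 ✓; grade IC4 < IC5 ✗ → not eligible.
Charitable Gift Match — no waiver, service 1164 days < 5 years (≈1825 days) ✗ → not eligible.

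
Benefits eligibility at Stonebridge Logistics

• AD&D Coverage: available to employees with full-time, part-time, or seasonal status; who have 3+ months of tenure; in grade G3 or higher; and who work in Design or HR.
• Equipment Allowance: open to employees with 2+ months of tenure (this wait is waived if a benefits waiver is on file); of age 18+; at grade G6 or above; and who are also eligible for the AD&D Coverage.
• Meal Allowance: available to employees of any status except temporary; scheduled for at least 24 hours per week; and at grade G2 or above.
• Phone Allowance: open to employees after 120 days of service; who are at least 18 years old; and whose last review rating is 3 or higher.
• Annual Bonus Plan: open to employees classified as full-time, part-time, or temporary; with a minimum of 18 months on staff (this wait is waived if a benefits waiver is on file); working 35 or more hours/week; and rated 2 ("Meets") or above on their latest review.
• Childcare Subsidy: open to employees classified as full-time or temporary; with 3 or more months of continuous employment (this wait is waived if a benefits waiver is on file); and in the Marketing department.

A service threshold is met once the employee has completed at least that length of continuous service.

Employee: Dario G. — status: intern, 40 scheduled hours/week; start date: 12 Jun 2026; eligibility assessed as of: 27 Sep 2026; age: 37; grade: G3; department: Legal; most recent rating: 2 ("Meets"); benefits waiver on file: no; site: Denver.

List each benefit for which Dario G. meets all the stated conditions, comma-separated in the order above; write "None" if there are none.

Meal Allowance

Service from 12 Jun 2026 to 27 Sep 2026: 107 days.
AD&D Coverage — status intern ✗ (requires full-time, part-time, or seasonal) → not eligible.
Equipment Allowance — no waiver, service 107 days ≥ 2 months (≈60 days) ✓; age 37 ≥ 18 ✓; grade G3 < G6 ✗ → not eligible.
Meal Allowance — status intern ✓ (not excluded); 40 hrs/wk ≥ 24 ✓; grade G3 ≥ G2 ✓ → eligible.
Phone Allowance — service 107 days < 120 days ✗ → not eligible.
Annual Bonus Plan — status intern ✗ (requires full-time, part-time, or temporary) → not eligible.
Childcare Subsidy — status intern ✗ (requires full-time or temporary) → not eligible.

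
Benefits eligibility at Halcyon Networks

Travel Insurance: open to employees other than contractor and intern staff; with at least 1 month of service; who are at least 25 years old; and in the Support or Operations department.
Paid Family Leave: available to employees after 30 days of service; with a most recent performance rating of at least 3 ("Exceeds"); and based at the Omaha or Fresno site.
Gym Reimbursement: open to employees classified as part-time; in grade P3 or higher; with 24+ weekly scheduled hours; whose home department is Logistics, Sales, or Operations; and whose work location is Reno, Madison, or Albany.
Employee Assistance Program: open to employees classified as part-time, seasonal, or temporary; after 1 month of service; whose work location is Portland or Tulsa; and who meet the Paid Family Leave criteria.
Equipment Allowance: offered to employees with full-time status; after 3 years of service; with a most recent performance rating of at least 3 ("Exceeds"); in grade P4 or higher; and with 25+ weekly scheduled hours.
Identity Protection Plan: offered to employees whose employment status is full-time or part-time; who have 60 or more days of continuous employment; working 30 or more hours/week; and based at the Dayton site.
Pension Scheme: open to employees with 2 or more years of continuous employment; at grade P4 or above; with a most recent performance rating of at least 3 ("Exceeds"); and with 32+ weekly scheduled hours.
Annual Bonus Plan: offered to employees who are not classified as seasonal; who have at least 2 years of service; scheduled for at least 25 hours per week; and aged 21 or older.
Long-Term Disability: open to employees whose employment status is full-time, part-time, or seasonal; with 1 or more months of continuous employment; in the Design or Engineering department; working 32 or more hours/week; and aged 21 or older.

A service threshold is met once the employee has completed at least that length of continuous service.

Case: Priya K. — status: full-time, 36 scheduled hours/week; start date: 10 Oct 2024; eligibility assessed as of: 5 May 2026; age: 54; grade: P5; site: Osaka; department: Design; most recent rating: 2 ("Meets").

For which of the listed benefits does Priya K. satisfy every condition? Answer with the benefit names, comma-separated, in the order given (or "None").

Service from 10 Oct 2024 to 5 May 2026: 572 days.
Travel Insurance — status full-time ✓ (not excluded); service 572 days ≥ 1 month (≈30 days) ✓; age 54 ≥ 25 ✓; dept Design ✗ → not eligible.
Paid Family Leave — service 572 days ≥ 30 days ✓; rating 2 < 3 ✗ → not eligible.
Gym Reimbursement — status full-time ✗ (requires part-time) → not eligible.
Employee Assistance Program — status full-time ✗ (requires part-time, seasonal, or temporary) → not eligible.
Equipment Allowance — status full-time ✓; service 572 days < 3 years (≈1095 days) ✗ → not eligible.
Identity Protection Plan — status full-time ✓; service 572 days ≥ 60 days ✓; 36 hrs/wk ≥ 30 ✓; site Osaka ✗ (not Dayton) → not eligible.
Pension Scheme — service 572 days < 2 years (≈730 days) ✗ → not eligible.
Annual Bonus Plan — status full-time ✓ (not excluded); service 572 days < 2 years (≈730 days) ✗ → not eligible.
Long-Term Disability — status full-time ✓; service 572 days ≥ 1 month (≈30 days) ✓; dept Design ✓; 36 hrs/wk ≥ 32 ✓; age 54 ≥ 21 ✓ → eligible.

Long-Term Disability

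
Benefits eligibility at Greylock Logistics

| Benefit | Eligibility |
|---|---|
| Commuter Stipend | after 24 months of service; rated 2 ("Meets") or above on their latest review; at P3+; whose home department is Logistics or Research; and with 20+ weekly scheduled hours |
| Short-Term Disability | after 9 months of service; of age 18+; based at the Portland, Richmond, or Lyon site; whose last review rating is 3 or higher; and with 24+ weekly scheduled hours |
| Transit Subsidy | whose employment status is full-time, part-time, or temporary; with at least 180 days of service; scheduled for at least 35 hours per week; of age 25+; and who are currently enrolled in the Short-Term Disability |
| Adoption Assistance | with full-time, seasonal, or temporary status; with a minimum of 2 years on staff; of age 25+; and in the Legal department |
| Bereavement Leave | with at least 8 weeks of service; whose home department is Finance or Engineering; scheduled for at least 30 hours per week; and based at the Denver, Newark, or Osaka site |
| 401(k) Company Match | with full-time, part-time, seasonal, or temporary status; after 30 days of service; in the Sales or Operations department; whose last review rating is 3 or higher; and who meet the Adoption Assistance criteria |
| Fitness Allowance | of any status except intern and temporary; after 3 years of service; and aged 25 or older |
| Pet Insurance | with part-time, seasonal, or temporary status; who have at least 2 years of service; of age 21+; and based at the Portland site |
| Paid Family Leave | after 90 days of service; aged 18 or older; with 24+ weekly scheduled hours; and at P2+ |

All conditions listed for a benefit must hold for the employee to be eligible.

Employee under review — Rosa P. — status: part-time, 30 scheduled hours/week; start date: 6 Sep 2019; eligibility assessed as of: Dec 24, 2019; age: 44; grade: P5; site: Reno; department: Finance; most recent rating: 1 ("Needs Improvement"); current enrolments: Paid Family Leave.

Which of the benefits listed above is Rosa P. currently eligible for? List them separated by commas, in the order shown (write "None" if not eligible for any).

Service from 6 Sep 2019 to Dec 24, 2019: 109 days.
Commuter Stipend — service 109 days < 24 months (≈720 days) ✗ → not eligible.
Short-Term Disability — service 109 days < 9 months (≈270 days) ✗ → not eligible.
Transit Subsidy — status part-time ✓; service 109 days < 180 days ✗ → not eligible.
Adoption Assistance — status part-time ✗ (requires full-time, seasonal, or temporary) → not eligible.
Bereavement Leave — service 109 days ≥ 8 weeks (≈56 days) ✓; dept Finance ✓; 30 hrs/wk ≥ 30 ✓; site Reno ✗ (not Denver, Newark, or Osaka) → not eligible.
401(k) Company Match — status part-time ✓; service 109 days ≥ 30 days ✓; dept Finance ✗ → not eligible.
Fitness Allowance — status part-time ✓ (not excluded); service 109 days < 3 years (≈1095 days) ✗ → not eligible.
Pet Insurance — status part-time ✓; service 109 days < 2 years (≈730 days) ✗ → not eligible.
Paid Family Leave — service 109 days ≥ 90 days ✓; age 44 ≥ 18 ✓; 30 hrs/wk ≥ 24 ✓; grade P5 ≥ P2 ✓ → eligible.

Paid Family Leave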